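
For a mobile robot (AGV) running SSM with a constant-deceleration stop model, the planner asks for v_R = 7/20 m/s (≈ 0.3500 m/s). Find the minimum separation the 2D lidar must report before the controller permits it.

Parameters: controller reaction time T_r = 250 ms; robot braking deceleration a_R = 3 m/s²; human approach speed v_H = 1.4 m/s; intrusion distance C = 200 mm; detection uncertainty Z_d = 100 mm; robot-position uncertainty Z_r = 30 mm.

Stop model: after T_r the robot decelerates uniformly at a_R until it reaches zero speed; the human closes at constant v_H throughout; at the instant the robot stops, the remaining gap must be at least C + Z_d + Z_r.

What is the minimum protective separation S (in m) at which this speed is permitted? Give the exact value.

braking lasts T_s = (7/20)/3 = 0.1167 s
robot in T_r: 0.3500·0.2500 = 0.0875 m
robot under decel: 0.3500²/(2·3.0000) = 0.0204 m
human over T_r+T_s: 1.4000·(0.2500+0.1167) = 0.5133 m
residual clearance needed = 0.2000+0.1000+0.0300 = 0.3300 m
S_min ≈ 0.0875+0.0204+0.5133+0.3300  ⇒  S_min = 761/800 m

S_min = 761/800 m = 0.9513 m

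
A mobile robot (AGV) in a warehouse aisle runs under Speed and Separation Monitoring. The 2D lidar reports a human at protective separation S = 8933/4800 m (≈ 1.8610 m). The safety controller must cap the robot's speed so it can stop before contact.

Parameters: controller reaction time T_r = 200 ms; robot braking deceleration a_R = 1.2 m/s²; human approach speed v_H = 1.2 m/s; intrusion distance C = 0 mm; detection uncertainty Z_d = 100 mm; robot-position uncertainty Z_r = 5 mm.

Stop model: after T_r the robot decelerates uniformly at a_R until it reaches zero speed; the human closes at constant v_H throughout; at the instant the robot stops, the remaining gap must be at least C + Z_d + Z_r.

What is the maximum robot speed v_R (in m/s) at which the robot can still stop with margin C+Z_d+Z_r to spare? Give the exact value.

v_R_max = 19/20 m/s = 0.9500 m/s

quadratic (5/12)·v² + (6/5)·v + (-7277/4800) = 0
  disc = (6/5)² − 4·(5/12)·(-7277/4800) = 57121/14400 ; √disc = 239/120
  v_R = (−(6/5) + 239/120) / (2·(5/12)) = 19/20 m/s
check:
braking lasts T_s = (19/20)/(6/5) = 0.7917 s
reaction-phase robot travel = 0.9500·0.2000 = 0.1900 m
braking distance = 0.9500²/(2·1.2000) = 0.3760 m
person approaches 1.2000·(0.2000+0.7917) = 1.1900 m
margins: 0.0000+0.1000+0.0050 = 0.1050 m
sum ≈ 0.1900+0.3760+1.1900+0.1050 ≈ 1.8610 m = S ✓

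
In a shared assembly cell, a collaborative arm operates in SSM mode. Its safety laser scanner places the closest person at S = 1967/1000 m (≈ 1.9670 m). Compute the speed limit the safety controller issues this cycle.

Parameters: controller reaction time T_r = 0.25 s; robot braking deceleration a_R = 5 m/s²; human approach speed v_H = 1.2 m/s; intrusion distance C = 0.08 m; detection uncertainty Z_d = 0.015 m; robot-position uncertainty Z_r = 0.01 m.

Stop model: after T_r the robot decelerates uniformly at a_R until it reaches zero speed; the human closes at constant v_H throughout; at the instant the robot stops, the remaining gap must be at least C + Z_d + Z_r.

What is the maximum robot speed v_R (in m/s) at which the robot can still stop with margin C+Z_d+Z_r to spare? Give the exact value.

v_R_max = 11/5 m/s = 2.2000 m/s

quadratic (1/10)·v² + (49/100)·v + (-781/500) = 0
  disc = (49/100)² − 4·(1/10)·(-781/500) = 8649/10000 ; √disc = 93/100
  v_R = (−(49/100) + 93/100) / (2·(1/10)) = 11/5 m/s
check:
stop time T_s = (11/5)/5 = 0.4400 s
robot in T_r: 2.2000·0.2500 = 0.5500 m
robot covers 2.2000·0.4400 − ½·5.0000·0.4400² = 0.4840 m while stopping
human closes 1.2000·0.6900 = 0.8280 m
C+Z_d+Z_r = 0.0800+0.0150+0.0100 = 0.1050 m
sum ≈ 0.5500+0.4840+0.8280+0.1050 ≈ 1.9670 m = S ✓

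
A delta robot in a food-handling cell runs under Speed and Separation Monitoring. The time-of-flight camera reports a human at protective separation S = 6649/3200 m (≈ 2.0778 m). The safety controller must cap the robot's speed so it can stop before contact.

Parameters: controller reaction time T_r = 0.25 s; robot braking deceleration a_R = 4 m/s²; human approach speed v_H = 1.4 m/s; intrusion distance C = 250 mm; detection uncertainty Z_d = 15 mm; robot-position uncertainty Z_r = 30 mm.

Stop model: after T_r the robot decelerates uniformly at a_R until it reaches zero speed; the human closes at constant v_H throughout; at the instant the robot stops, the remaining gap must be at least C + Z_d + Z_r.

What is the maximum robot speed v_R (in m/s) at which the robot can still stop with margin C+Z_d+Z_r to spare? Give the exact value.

at the boundary: (1/8)·v² + (3/5)·v + (-917/640) = 0
  disc = (3/5)² − 4·(1/8)·(-917/640) = 6889/6400 ; √disc = 83/80
  v_R = (−(3/5) + 83/80) / (2·(1/8)) = 7/4 m/s
check:
stop time T_s = (7/4)/4 = 0.4375 s
robot covers v_R·T_r = 1.7500·0.2500 = 0.4375 m before braking
robot under decel: 1.7500²/(2·4.0000) = 0.3828 m
person approaches 1.4000·(0.2500+0.4375) = 0.9625 m
margins: 0.2500+0.0150+0.0300 = 0.2950 m
sum ≈ 0.4375+0.3828+0.9625+0.2950 ≈ 2.0778 m = S ✓

v_R_max = 7/4 m/s = 1.7500 m/s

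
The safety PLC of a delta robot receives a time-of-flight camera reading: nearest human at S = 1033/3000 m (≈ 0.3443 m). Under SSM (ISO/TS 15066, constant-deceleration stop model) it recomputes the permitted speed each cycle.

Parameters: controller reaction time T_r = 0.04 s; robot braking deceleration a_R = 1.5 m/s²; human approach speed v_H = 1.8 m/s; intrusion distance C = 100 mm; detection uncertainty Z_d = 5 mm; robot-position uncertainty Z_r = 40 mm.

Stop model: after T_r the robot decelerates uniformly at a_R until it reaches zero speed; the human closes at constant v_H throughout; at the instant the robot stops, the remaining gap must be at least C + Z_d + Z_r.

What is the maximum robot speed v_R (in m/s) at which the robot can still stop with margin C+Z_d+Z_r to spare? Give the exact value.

v_R_max = 1/10 m/s = 0.1000 m/s

quadratic (1/3)·v² + (31/25)·v + (-191/1500) = 0
  disc = (31/25)² − 4·(1/3)·(-191/1500) = 9604/5625 ; √disc = 98/75
  v_R = (−(31/25) + 98/75) / (2·(1/3)) = 1/10 m/s
check:
T_s = v_R/a_R = (1/10)/(3/2) = 0.0667 s
robot covers v_R·T_r = 0.1000·0.0400 = 0.0040 m before braking
robot under decel: 0.1000²/(2·1.5000) = 0.0033 m
human over T_r+T_s: 1.8000·(0.0400+0.0667) = 0.1920 m
margins: 0.1000+0.0050+0.0400 = 0.1450 m
sum ≈ 0.0040+0.0033+0.1920+0.1450 ≈ 0.3443 m = S ✓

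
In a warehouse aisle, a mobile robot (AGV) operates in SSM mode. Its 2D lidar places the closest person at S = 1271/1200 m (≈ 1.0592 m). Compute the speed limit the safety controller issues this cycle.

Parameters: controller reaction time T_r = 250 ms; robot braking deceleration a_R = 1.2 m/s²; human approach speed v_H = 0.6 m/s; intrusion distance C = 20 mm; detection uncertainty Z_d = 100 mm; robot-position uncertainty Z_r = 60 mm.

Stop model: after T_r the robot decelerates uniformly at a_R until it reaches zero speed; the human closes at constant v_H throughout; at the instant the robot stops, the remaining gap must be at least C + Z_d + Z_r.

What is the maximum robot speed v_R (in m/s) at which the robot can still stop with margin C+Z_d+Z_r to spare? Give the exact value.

v_R_max = 7/10 m/s = 0.7000 m/s

quadratic (5/12)·v² + (3/4)·v + (-35/48) = 0
  disc = (3/4)² − 4·(5/12)·(-35/48) = 16/9 ; √disc = 4/3
  v_R = (−(3/4) + 4/3) / (2·(5/12)) = 7/10 m/s
check:
stop time T_s = (7/10)/(6/5) = 0.5833 s
reaction-phase robot travel = 0.7000·0.2500 = 0.1750 m
robot under decel: 0.7000²/(2·1.2000) = 0.2042 m
person approaches 0.6000·(0.2500+0.5833) = 0.5000 m
C+Z_d+Z_r = 0.0200+0.1000+0.0600 = 0.1800 m
sum ≈ 0.1750+0.2042+0.5000+0.1800 ≈ 1.0592 m = S ✓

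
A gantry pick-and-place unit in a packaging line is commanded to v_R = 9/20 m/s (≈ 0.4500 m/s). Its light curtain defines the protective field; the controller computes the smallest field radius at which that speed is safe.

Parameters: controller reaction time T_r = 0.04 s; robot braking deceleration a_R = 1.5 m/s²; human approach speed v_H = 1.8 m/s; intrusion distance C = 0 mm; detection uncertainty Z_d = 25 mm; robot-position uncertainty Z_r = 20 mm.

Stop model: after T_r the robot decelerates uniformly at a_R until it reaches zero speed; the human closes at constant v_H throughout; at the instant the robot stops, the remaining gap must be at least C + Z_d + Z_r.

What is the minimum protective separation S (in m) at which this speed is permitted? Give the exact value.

stop time T_s = (9/20)/(3/2) = 0.3000 s
robot covers v_R·T_r = 0.4500·0.0400 = 0.0180 m before braking
braking distance = 0.4500²/(2·1.5000) = 0.0675 m
human closes 1.8000·0.3400 = 0.6120 m
margins: 0.0000+0.0250+0.0200 = 0.0450 m
S_min ≈ 0.0180+0.0675+0.6120+0.0450  ⇒  S_min = 297/400 m

S_min = 297/400 m = 0.7425 m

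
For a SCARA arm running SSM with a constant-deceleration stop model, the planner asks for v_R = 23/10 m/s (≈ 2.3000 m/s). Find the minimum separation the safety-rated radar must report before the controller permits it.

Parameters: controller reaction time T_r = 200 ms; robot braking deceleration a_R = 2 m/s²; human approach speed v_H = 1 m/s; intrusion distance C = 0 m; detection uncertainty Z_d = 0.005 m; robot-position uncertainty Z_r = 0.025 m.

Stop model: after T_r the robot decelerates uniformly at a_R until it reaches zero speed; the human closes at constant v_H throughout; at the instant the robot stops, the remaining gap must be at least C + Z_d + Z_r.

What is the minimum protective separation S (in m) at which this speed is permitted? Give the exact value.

stop time T_s = (23/10)/2 = 1.1500 s
robot in T_r: 2.3000·0.2000 = 0.4600 m
robot under decel: 2.3000²/(2·2.0000) = 1.3225 m
person approaches 1.0000·(0.2000+1.1500) = 1.3500 m
residual clearance needed = 0.0000+0.0050+0.0250 = 0.0300 m
S_min ≈ 0.4600+1.3225+1.3500+0.0300  ⇒  S_min = 253/80 m

S_min = 253/80 m = 3.1625 m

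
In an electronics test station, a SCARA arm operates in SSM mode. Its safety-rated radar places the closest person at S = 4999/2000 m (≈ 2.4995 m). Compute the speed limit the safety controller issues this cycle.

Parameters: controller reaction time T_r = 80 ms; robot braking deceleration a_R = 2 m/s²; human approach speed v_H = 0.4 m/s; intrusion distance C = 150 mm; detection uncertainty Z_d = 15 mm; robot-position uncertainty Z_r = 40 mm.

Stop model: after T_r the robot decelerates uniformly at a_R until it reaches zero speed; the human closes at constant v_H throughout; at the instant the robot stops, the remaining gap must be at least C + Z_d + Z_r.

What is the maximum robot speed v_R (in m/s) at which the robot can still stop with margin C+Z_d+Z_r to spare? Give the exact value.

at the boundary: (1/4)·v² + (7/25)·v + (-181/80) = 0
  disc = (7/25)² − 4·(1/4)·(-181/80) = 23409/10000 ; √disc = 153/100
  v_R = (−(7/25) + 153/100) / (2·(1/4)) = 5/2 m/s
check:
stop time T_s = (5/2)/2 = 1.2500 s
robot in T_r: 2.5000·0.0800 = 0.2000 m
robot covers 2.5000·1.2500 − ½·2.0000·1.2500² = 1.5625 m while stopping
human over T_r+T_s: 0.4000·(0.0800+1.2500) = 0.5320 m
C+Z_d+Z_r = 0.1500+0.0150+0.0400 = 0.2050 m
sum ≈ 0.2000+1.5625+0.5320+0.2050 ≈ 2.4995 m = S ✓

v_R_max = 5/2 m/s = 2.5000 m/s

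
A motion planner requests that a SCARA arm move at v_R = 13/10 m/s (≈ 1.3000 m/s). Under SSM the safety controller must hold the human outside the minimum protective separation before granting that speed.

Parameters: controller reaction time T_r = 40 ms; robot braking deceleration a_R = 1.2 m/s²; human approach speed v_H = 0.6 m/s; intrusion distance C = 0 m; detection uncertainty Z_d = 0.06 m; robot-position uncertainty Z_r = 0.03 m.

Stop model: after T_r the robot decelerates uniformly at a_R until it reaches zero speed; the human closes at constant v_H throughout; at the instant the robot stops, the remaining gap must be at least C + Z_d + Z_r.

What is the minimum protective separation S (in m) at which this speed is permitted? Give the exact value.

stop time T_s = (13/10)/(6/5) = 1.0833 s
robot in T_r: 1.3000·0.0400 = 0.0520 m
braking distance = 1.3000²/(2·1.2000) = 0.7042 m
human closes 0.6000·1.1233 = 0.6740 m
margins: 0.0000+0.0600+0.0300 = 0.0900 m
S_min ≈ 0.0520+0.7042+0.6740+0.0900  ⇒  S_min = 9121/6000 m

S_min = 9121/6000 m = 1.5202 m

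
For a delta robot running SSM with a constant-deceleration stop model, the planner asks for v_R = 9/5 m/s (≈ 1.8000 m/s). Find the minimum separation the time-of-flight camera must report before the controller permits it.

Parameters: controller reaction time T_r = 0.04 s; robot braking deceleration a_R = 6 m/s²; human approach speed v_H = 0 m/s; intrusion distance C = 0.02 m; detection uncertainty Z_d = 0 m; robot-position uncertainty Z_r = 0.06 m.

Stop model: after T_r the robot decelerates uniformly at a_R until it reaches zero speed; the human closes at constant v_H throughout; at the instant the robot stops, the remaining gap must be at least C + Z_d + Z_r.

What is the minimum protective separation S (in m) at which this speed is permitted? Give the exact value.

S_min = 211/500 m = 0.4220 m

braking lasts T_s = (9/5)/6 = 0.3000 s
reaction-phase robot travel = 1.8000·0.0400 = 0.0720 m
braking distance = 1.8000²/(2·6.0000) = 0.2700 m
human closes 0.0000·0.3400 = 0.0000 m
margins: 0.0200+0.0000+0.0600 = 0.0800 m
S_min ≈ 0.0720+0.2700+0.0000+0.0800  ⇒  S_min = 211/500 m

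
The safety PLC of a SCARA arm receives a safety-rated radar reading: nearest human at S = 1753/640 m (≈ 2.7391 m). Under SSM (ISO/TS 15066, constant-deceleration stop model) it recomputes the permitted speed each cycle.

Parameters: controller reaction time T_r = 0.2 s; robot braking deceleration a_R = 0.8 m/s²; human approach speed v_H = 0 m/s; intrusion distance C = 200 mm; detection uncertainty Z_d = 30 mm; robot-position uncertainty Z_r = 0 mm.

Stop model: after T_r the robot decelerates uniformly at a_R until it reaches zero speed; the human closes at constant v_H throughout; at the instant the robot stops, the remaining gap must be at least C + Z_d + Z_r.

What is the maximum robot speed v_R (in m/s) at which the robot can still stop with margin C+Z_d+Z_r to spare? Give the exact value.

v_R_max = 37/20 m/s = 1.8500 m/s

quadratic (5/8)·v² + (1/5)·v + (-8029/3200) = 0
  disc = (1/5)² − 4·(5/8)·(-8029/3200) = 40401/6400 ; √disc = 201/80
  v_R = (−(1/5) + 201/80) / (2·(5/8)) = 37/20 m/s
check:
stop time T_s = (37/20)/(4/5) = 2.3125 s
reaction-phase robot travel = 1.8500·0.2000 = 0.3700 m
robot covers 1.8500·2.3125 − ½·0.8000·2.3125² = 2.1391 m while stopping
human over T_r+T_s: 0.0000·(0.2000+2.3125) = 0.0000 m
C+Z_d+Z_r = 0.2000+0.0300+0.0000 = 0.2300 m
sum ≈ 0.3700+2.1391+0.0000+0.2300 ≈ 2.7391 m = S ✓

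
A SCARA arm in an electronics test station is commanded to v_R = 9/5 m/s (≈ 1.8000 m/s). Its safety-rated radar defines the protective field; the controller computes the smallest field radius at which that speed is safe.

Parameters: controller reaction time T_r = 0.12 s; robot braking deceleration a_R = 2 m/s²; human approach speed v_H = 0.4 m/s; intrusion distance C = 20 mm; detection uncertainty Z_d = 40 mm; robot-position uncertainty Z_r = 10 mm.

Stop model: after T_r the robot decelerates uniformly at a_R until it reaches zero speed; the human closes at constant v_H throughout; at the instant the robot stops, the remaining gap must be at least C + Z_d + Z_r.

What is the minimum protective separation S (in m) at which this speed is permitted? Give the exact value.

braking lasts T_s = (9/5)/2 = 0.9000 s
robot covers v_R·T_r = 1.8000·0.1200 = 0.2160 m before braking
robot under decel: 1.8000²/(2·2.0000) = 0.8100 m
person approaches 0.4000·(0.1200+0.9000) = 0.4080 m
margins: 0.0200+0.0400+0.0100 = 0.0700 m
S_min ≈ 0.2160+0.8100+0.4080+0.0700  ⇒  S_min = 188/125 m

S_min = 188/125 m = 1.5040 m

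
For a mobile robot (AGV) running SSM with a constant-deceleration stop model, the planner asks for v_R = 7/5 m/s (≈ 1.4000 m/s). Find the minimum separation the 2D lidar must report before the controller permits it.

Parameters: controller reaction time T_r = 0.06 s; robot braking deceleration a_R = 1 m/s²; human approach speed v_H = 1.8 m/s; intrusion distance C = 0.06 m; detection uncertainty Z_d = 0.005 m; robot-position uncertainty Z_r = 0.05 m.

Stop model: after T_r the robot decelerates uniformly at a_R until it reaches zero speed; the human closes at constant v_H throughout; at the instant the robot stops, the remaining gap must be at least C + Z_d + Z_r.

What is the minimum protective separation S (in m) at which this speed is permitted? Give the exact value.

T_s = v_R/a_R = (7/5)/1 = 1.4000 s
robot in T_r: 1.4000·0.0600 = 0.0840 m
braking distance = 1.4000²/(2·1.0000) = 0.9800 m
person approaches 1.8000·(0.0600+1.4000) = 2.6280 m
C+Z_d+Z_r = 0.0600+0.0050+0.0500 = 0.1150 m
S_min ≈ 0.0840+0.9800+2.6280+0.1150  ⇒  S_min = 3807/1000 m

S_min = 3807/1000 m = 3.8070 m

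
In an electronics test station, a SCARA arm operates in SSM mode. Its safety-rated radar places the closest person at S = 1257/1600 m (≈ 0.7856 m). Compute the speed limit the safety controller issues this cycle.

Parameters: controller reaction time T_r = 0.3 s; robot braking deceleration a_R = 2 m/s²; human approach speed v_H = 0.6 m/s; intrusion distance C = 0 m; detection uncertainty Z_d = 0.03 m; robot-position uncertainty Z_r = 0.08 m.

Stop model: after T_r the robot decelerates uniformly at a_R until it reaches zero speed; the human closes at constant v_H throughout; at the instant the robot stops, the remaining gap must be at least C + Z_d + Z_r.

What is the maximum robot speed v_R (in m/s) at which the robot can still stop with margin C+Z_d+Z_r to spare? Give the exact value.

quadratic (1/4)·v² + (3/5)·v + (-793/1600) = 0
  disc = (3/5)² − 4·(1/4)·(-793/1600) = 1369/1600 ; √disc = 37/40
  v_R = (−(3/5) + 37/40) / (2·(1/4)) = 13/20 m/s
check:
T_s = v_R/a_R = (13/20)/2 = 0.3250 s
robot in T_r: 0.6500·0.3000 = 0.1950 m
robot covers 0.6500·0.3250 − ½·2.0000·0.3250² = 0.1056 m while stopping
human over T_r+T_s: 0.6000·(0.3000+0.3250) = 0.3750 m
margins: 0.0000+0.0300+0.0800 = 0.1100 m
sum ≈ 0.1950+0.1056+0.3750+0.1100 ≈ 0.7856 m = S ✓

v_R_max = 13/20 m/s = 0.6500 m/s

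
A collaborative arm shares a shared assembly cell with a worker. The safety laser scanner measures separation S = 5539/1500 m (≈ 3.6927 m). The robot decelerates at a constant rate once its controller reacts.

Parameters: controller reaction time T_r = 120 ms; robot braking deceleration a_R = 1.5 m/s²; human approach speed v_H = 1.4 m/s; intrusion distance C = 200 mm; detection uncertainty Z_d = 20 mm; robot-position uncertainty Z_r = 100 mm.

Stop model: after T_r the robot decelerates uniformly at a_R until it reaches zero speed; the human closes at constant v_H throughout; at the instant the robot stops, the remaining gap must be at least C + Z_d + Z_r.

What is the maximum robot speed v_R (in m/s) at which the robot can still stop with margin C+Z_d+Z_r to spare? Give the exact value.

v_R_max = 19/10 m/s = 1.9000 m/s

quadratic (1/3)·v² + (79/75)·v + (-4807/1500) = 0
  disc = (79/75)² − 4·(1/3)·(-4807/1500) = 3364/625 ; √disc = 58/25
  v_R = (−(79/75) + 58/25) / (2·(1/3)) = 19/10 m/s
check:
braking lasts T_s = (19/10)/(3/2) = 1.2667 s
robot covers v_R·T_r = 1.9000·0.1200 = 0.2280 m before braking
robot covers 1.9000·1.2667 − ½·1.5000·1.2667² = 1.2033 m while stopping
human over T_r+T_s: 1.4000·(0.1200+1.2667) = 1.9413 m
residual clearance needed = 0.2000+0.0200+0.1000 = 0.3200 m
sum ≈ 0.2280+1.2033+1.9413+0.3200 ≈ 3.6927 m = S ✓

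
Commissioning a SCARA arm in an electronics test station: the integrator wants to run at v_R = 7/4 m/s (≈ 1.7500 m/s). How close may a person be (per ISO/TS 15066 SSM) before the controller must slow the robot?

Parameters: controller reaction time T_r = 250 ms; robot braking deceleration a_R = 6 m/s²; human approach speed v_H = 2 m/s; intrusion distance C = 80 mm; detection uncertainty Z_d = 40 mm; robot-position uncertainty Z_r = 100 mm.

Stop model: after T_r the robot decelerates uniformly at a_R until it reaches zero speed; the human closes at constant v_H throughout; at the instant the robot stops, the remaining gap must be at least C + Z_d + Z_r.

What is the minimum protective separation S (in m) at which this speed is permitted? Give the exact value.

S_min = 9581/4800 m = 1.9960 m

stop time T_s = (7/4)/6 = 0.2917 s
robot in T_r: 1.7500·0.2500 = 0.4375 m
robot under decel: 1.7500²/(2·6.0000) = 0.2552 m
human over T_r+T_s: 2.0000·(0.2500+0.2917) = 1.0833 m
margins: 0.0800+0.0400+0.1000 = 0.2200 m
S_min ≈ 0.4375+0.2552+1.0833+0.2200  ⇒  S_min = 9581/4800 m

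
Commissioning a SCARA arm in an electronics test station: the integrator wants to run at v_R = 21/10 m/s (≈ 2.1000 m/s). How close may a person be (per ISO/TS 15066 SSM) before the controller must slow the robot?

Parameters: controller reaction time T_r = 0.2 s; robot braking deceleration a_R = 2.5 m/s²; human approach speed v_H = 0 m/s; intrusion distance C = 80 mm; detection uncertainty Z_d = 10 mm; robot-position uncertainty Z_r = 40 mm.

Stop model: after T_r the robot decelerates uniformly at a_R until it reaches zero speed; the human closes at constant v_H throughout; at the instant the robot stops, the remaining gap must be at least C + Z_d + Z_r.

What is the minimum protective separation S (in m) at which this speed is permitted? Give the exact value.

S_min = 179/125 m = 1.4320 m

T_s = v_R/a_R = (21/10)/(5/2) = 0.8400 s
robot covers v_R·T_r = 2.1000·0.2000 = 0.4200 m before braking
robot under decel: 2.1000²/(2·2.5000) = 0.8820 m
human closes 0.0000·1.0400 = 0.0000 m
residual clearance needed = 0.0800+0.0100+0.0400 = 0.1300 m
S_min ≈ 0.4200+0.8820+0.0000+0.1300  ⇒  S_min = 179/125 m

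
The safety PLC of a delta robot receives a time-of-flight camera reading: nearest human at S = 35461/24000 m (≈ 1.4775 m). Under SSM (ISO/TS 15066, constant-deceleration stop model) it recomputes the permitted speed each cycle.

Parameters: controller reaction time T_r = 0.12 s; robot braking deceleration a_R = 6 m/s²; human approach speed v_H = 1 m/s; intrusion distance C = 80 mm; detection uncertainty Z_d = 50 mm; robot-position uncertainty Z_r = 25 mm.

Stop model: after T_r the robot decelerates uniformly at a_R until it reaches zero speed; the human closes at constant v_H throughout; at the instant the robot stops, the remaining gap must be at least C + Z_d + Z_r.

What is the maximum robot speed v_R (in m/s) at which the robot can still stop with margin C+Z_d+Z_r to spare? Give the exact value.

v_R_max = 49/20 m/s = 2.4500 m/s

quadratic (1/12)·v² + (43/150)·v + (-28861/24000) = 0
  disc = (43/150)² − 4·(1/12)·(-28861/24000) = 19321/40000 ; √disc = 139/200
  v_R = (−(43/150) + 139/200) / (2·(1/12)) = 49/20 m/s
check:
braking lasts T_s = (49/20)/6 = 0.4083 s
robot covers v_R·T_r = 2.4500·0.1200 = 0.2940 m before braking
braking distance = 2.4500²/(2·6.0000) = 0.5002 m
human over T_r+T_s: 1.0000·(0.1200+0.4083) = 0.5283 m
C+Z_d+Z_r = 0.0800+0.0500+0.0250 = 0.1550 m
sum ≈ 0.2940+0.5002+0.5283+0.1550 ≈ 1.4775 m = S ✓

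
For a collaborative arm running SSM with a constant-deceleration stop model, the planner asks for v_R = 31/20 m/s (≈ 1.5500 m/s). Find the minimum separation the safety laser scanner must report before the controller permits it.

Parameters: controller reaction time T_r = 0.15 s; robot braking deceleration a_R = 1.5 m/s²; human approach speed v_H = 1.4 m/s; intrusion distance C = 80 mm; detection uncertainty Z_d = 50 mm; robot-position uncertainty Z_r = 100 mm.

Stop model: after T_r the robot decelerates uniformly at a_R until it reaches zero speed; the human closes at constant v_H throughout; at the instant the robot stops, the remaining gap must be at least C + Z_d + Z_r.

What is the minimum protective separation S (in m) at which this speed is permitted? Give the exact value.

S_min = 73/25 m = 2.9200 m

stop time T_s = (31/20)/(3/2) = 1.0333 s
robot covers v_R·T_r = 1.5500·0.1500 = 0.2325 m before braking
braking distance = 1.5500²/(2·1.5000) = 0.8008 m
human over T_r+T_s: 1.4000·(0.1500+1.0333) = 1.6567 m
margins: 0.0800+0.0500+0.1000 = 0.2300 m
S_min ≈ 0.2325+0.8008+1.6567+0.2300  ⇒  S_min = 73/25 m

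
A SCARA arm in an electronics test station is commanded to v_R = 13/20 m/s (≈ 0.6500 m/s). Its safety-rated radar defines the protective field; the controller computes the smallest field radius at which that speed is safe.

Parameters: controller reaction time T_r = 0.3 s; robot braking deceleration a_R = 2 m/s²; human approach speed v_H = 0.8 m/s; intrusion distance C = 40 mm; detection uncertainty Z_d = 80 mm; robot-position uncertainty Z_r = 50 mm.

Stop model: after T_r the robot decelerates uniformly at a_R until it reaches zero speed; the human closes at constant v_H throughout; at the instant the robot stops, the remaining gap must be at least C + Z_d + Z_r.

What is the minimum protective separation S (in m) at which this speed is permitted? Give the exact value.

T_s = v_R/a_R = (13/20)/2 = 0.3250 s
robot in T_r: 0.6500·0.3000 = 0.1950 m
braking distance = 0.6500²/(2·2.0000) = 0.1056 m
human over T_r+T_s: 0.8000·(0.3000+0.3250) = 0.5000 m
margins: 0.0400+0.0800+0.0500 = 0.1700 m
S_min ≈ 0.1950+0.1056+0.5000+0.1700  ⇒  S_min = 1553/1600 m

S_min = 1553/1600 m = 0.9706 m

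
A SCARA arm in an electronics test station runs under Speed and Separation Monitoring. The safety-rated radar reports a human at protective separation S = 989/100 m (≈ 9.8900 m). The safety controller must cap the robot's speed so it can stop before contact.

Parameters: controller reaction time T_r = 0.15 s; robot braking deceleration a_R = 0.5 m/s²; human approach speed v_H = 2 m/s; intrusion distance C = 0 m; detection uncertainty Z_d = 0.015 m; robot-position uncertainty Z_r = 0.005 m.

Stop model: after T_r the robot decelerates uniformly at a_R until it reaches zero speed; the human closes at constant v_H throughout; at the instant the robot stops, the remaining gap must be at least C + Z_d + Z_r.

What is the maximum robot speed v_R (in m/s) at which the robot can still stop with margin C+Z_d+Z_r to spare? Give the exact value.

at the boundary: (1)·v² + (83/20)·v + (-957/100) = 0
  disc = (83/20)² − 4·(1)·(-957/100) = 22201/400 ; √disc = 149/20
  v_R = (−(83/20) + 149/20) / (2·(1)) = 33/20 m/s
check:
stop time T_s = (33/20)/(1/2) = 3.3000 s
reaction-phase robot travel = 1.6500·0.1500 = 0.2475 m
robot under decel: 1.6500²/(2·0.5000) = 2.7225 m
human over T_r+T_s: 2.0000·(0.1500+3.3000) = 6.9000 m
C+Z_d+Z_r = 0.0000+0.0150+0.0050 = 0.0200 m
sum ≈ 0.2475+2.7225+6.9000+0.0200 ≈ 9.8900 m = S ✓

v_R_max = 33/20 m/s = 1.6500 m/s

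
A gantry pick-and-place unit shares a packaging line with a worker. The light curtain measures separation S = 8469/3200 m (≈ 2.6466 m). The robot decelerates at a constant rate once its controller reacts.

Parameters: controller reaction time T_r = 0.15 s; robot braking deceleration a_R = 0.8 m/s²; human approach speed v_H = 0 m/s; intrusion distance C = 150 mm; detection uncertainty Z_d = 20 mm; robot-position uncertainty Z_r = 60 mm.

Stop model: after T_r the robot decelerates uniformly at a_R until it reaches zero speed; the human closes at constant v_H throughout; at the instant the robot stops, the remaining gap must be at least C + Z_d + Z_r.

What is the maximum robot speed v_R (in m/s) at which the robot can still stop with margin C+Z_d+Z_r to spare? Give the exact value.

v_R_max = 37/20 m/s = 1.8500 m/s

at the boundary: (5/8)·v² + (3/20)·v + (-7733/3200) = 0
  disc = (3/20)² − 4·(5/8)·(-7733/3200) = 38809/6400 ; √disc = 197/80
  v_R = (−(3/20) + 197/80) / (2·(5/8)) = 37/20 m/s
check:
braking lasts T_s = (37/20)/(4/5) = 2.3125 s
robot covers v_R·T_r = 1.8500·0.1500 = 0.2775 m before braking
braking distance = 1.8500²/(2·0.8000) = 2.1391 m
person approaches 0.0000·(0.1500+2.3125) = 0.0000 m
margins: 0.1500+0.0200+0.0600 = 0.2300 m
sum ≈ 0.2775+2.1391+0.0000+0.2300 ≈ 2.6466 m = S ✓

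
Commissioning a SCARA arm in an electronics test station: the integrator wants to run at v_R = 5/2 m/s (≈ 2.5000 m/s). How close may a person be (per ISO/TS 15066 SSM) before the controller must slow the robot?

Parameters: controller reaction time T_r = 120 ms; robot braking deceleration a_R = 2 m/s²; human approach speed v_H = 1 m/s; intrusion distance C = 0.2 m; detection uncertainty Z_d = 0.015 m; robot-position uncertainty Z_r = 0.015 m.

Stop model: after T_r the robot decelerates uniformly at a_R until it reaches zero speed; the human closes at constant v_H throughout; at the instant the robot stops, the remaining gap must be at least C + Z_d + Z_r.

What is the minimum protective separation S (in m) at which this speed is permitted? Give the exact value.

S_min = 277/80 m = 3.4625 m

stop time T_s = (5/2)/2 = 1.2500 s
robot covers v_R·T_r = 2.5000·0.1200 = 0.3000 m before braking
braking distance = 2.5000²/(2·2.0000) = 1.5625 m
person approaches 1.0000·(0.1200+1.2500) = 1.3700 m
residual clearance needed = 0.2000+0.0150+0.0150 = 0.2300 m
S_min ≈ 0.3000+1.5625+1.3700+0.2300  ⇒  S_min = 277/80 m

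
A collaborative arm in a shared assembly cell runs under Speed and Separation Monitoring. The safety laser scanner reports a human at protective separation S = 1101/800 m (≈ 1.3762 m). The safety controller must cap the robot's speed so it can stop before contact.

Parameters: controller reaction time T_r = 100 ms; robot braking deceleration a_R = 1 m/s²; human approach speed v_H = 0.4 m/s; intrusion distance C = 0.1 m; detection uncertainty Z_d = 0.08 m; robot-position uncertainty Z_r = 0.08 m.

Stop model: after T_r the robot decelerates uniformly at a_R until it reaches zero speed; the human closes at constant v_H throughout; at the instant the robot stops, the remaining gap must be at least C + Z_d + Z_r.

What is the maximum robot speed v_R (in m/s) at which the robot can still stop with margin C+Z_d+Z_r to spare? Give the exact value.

v_R_max = 21/20 m/s = 1.0500 m/s

at the boundary: (1/2)·v² + (1/2)·v + (-861/800) = 0
  disc = (1/2)² − 4·(1/2)·(-861/800) = 961/400 ; √disc = 31/20
  v_R = (−(1/2) + 31/20) / (2·(1/2)) = 21/20 m/s
check:
braking lasts T_s = (21/20)/1 = 1.0500 s
reaction-phase robot travel = 1.0500·0.1000 = 0.1050 m
robot under decel: 1.0500²/(2·1.0000) = 0.5513 m
human over T_r+T_s: 0.4000·(0.1000+1.0500) = 0.4600 m
residual clearance needed = 0.1000+0.0800+0.0800 = 0.2600 m
sum ≈ 0.1050+0.5513+0.4600+0.2600 ≈ 1.3762 m = S ✓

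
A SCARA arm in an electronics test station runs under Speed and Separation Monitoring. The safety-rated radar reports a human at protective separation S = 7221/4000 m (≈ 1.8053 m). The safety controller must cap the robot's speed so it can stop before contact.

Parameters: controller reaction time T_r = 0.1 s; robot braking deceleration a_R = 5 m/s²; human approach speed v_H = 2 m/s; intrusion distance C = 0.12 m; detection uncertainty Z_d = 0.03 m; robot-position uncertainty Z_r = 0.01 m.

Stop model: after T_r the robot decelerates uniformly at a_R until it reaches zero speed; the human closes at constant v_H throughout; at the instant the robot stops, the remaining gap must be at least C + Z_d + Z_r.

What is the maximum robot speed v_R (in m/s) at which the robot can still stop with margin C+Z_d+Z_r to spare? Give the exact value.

collect terms ⇒ (1/10)·v_R² + (1/2)·v_R + (-5781/4000) = 0
  disc = (1/2)² − 4·(1/10)·(-5781/4000) = 8281/10000 ; √disc = 91/100
  v_R = (−(1/2) + 91/100) / (2·(1/10)) = 41/20 m/s
check:
stop time T_s = (41/20)/5 = 0.4100 s
robot in T_r: 2.0500·0.1000 = 0.2050 m
robot covers 2.0500·0.4100 − ½·5.0000·0.4100² = 0.4203 m while stopping
human closes 2.0000·0.5100 = 1.0200 m
margins: 0.1200+0.0300+0.0100 = 0.1600 m
sum ≈ 0.2050+0.4203+1.0200+0.1600 ≈ 1.8053 m = S ✓

v_R_max = 41/20 m/s = 2.0500 m/s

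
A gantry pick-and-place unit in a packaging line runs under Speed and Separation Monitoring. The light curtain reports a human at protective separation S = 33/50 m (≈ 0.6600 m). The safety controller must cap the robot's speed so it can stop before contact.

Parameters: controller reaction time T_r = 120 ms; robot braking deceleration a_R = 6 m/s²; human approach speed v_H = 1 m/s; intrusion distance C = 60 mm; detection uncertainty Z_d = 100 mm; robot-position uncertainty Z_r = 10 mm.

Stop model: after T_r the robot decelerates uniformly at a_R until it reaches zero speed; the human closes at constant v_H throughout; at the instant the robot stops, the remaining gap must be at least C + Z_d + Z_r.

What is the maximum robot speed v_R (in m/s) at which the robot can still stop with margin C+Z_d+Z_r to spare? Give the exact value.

v_R_max = 1 m/s = 1.0000 m/s

collect terms ⇒ (1/12)·v_R² + (43/150)·v_R + (-37/100) = 0
  disc = (43/150)² − 4·(1/12)·(-37/100) = 1156/5625 ; √disc = 34/75
  v_R = (−(43/150) + 34/75) / (2·(1/12)) = 1 m/s
check:
braking lasts T_s = 1/6 = 0.1667 s
robot covers v_R·T_r = 1.0000·0.1200 = 0.1200 m before braking
robot covers 1.0000·0.1667 − ½·6.0000·0.1667² = 0.0833 m while stopping
human closes 1.0000·0.2867 = 0.2867 m
residual clearance needed = 0.0600+0.1000+0.0100 = 0.1700 m
sum ≈ 0.1200+0.0833+0.2867+0.1700 ≈ 0.6600 m = S ✓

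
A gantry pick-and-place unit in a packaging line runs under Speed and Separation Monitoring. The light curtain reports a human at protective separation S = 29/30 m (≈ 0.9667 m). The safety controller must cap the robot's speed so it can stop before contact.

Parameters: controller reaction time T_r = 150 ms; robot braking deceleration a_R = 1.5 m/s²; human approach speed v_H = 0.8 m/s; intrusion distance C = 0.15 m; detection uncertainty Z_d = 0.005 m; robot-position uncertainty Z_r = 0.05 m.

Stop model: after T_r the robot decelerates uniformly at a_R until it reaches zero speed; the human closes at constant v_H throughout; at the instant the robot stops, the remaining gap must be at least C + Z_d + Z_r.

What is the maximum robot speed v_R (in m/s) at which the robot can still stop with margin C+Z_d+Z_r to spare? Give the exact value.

v_R_max = 7/10 m/s = 0.7000 m/s

quadratic (1/3)·v² + (41/60)·v + (-77/120) = 0
  disc = (41/60)² − 4·(1/3)·(-77/120) = 529/400 ; √disc = 23/20
  v_R = (−(41/60) + 23/20) / (2·(1/3)) = 7/10 m/s
check:
T_s = v_R/a_R = (7/10)/(3/2) = 0.4667 s
robot covers v_R·T_r = 0.7000·0.1500 = 0.1050 m before braking
robot covers 0.7000·0.4667 − ½·1.5000·0.4667² = 0.1633 m while stopping
human over T_r+T_s: 0.8000·(0.1500+0.4667) = 0.4933 m
C+Z_d+Z_r = 0.1500+0.0050+0.0500 = 0.2050 m
sum ≈ 0.1050+0.1633+0.4933+0.2050 ≈ 0.9667 m = S ✓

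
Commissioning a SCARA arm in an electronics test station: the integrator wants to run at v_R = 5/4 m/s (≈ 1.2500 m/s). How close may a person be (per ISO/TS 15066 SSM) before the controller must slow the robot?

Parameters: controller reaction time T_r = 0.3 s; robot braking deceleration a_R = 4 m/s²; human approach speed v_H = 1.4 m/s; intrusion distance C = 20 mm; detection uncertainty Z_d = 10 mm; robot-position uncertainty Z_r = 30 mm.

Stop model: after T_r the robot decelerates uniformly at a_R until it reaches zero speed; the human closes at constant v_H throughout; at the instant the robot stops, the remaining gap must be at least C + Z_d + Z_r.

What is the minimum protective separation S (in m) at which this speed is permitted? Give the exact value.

S_min = 4761/3200 m = 1.4878 m

T_s = v_R/a_R = (5/4)/4 = 0.3125 s
robot in T_r: 1.2500·0.3000 = 0.3750 m
braking distance = 1.2500²/(2·4.0000) = 0.1953 m
human over T_r+T_s: 1.4000·(0.3000+0.3125) = 0.8575 m
margins: 0.0200+0.0100+0.0300 = 0.0600 m
S_min ≈ 0.3750+0.1953+0.8575+0.0600  ⇒  S_min = 4761/3200 m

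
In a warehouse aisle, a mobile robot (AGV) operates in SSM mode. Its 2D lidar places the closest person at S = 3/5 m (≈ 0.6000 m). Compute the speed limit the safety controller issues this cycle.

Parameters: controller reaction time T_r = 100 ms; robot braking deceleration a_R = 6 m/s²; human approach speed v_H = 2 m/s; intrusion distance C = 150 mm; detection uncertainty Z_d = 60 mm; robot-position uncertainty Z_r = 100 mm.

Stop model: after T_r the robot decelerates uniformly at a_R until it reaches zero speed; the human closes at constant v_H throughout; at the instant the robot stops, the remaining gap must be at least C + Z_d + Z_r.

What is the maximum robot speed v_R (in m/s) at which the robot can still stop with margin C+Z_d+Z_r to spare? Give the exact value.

quadratic (1/12)·v² + (13/30)·v + (-9/100) = 0
  disc = (13/30)² − 4·(1/12)·(-9/100) = 49/225 ; √disc = 7/15
  v_R = (−(13/30) + 7/15) / (2·(1/12)) = 1/5 m/s
check:
braking lasts T_s = (1/5)/6 = 0.0333 s
robot covers v_R·T_r = 0.2000·0.1000 = 0.0200 m before braking
robot covers 0.2000·0.0333 − ½·6.0000·0.0333² = 0.0033 m while stopping
person approaches 2.0000·(0.1000+0.0333) = 0.2667 m
residual clearance needed = 0.1500+0.0600+0.1000 = 0.3100 m
sum ≈ 0.0200+0.0033+0.2667+0.3100 ≈ 0.6000 m = S ✓

v_R_max = 1/5 m/s = 0.2000 m/s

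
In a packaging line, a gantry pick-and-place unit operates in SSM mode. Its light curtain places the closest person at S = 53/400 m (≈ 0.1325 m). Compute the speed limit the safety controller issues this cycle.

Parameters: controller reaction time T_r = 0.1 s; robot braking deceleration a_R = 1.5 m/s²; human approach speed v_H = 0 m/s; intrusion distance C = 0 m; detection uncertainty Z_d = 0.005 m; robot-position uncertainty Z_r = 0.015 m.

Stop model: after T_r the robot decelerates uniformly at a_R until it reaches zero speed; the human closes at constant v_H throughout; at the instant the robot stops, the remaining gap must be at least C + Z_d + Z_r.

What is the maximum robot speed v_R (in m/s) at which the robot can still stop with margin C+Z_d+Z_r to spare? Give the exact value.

at the boundary: (1/3)·v² + (1/10)·v + (-9/80) = 0
  disc = (1/10)² − 4·(1/3)·(-9/80) = 4/25 ; √disc = 2/5
  v_R = (−(1/10) + 2/5) / (2·(1/3)) = 9/20 m/s
check:
braking lasts T_s = (9/20)/(3/2) = 0.3000 s
robot in T_r: 0.4500·0.1000 = 0.0450 m
braking distance = 0.4500²/(2·1.5000) = 0.0675 m
human over T_r+T_s: 0.0000·(0.1000+0.3000) = 0.0000 m
residual clearance needed = 0.0000+0.0050+0.0150 = 0.0200 m
sum ≈ 0.0450+0.0675+0.0000+0.0200 ≈ 0.1325 m = S ✓

v_R_max = 9/20 m/s = 0.4500 m/s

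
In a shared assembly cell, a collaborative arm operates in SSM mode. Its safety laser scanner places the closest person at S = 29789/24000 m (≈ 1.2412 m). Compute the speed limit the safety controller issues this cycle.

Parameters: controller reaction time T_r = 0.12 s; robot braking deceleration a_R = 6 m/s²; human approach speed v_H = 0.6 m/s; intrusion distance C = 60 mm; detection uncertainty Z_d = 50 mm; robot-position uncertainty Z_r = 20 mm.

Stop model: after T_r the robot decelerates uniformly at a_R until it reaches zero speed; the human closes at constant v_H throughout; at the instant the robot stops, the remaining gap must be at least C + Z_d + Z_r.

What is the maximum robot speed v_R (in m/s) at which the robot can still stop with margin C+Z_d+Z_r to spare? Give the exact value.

quadratic (1/12)·v² + (11/50)·v + (-24941/24000) = 0
  disc = (11/50)² − 4·(1/12)·(-24941/24000) = 142129/360000 ; √disc = 377/600
  v_R = (−(11/50) + 377/600) / (2·(1/12)) = 49/20 m/s
check:
braking lasts T_s = (49/20)/6 = 0.4083 s
robot in T_r: 2.4500·0.1200 = 0.2940 m
robot covers 2.4500·0.4083 − ½·6.0000·0.4083² = 0.5002 m while stopping
person approaches 0.6000·(0.1200+0.4083) = 0.3170 m
residual clearance needed = 0.0600+0.0500+0.0200 = 0.1300 m
sum ≈ 0.2940+0.5002+0.3170+0.1300 ≈ 1.2412 m = S ✓

v_R_max = 49/20 m/s = 2.4500 m/s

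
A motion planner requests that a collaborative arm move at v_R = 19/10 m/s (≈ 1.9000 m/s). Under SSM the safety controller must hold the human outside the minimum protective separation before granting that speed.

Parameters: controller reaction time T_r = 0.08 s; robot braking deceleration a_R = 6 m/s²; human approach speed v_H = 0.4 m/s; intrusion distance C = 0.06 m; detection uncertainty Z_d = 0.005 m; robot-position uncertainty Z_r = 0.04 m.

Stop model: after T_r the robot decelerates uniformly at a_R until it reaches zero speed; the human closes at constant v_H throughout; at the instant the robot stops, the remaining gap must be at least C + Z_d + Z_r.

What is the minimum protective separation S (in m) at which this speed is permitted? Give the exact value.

braking lasts T_s = (19/10)/6 = 0.3167 s
reaction-phase robot travel = 1.9000·0.0800 = 0.1520 m
robot under decel: 1.9000²/(2·6.0000) = 0.3008 m
person approaches 0.4000·(0.0800+0.3167) = 0.1587 m
residual clearance needed = 0.0600+0.0050+0.0400 = 0.1050 m
S_min ≈ 0.1520+0.3008+0.1587+0.1050  ⇒  S_min = 1433/2000 m

S_min = 1433/2000 m = 0.7165 m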